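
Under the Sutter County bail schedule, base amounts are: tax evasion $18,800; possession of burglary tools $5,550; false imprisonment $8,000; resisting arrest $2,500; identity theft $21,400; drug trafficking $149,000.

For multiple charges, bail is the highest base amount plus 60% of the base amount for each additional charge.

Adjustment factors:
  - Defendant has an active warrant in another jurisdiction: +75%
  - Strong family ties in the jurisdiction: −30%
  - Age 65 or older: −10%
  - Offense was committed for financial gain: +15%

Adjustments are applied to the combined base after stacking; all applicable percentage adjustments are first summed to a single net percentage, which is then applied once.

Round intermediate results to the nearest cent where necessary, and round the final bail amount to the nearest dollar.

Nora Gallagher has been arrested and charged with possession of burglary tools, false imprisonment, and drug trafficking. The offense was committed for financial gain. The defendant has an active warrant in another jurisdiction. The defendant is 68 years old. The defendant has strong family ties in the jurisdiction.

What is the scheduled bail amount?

$235,695

Base amounts from the schedule: possession of burglary tools $5,550; false imprisonment $8,000; drug trafficking $149,000.
Stacking rule: highest base plus 60% of each additional charge. Highest is drug trafficking at $149,000. Additional: $5,550 × 60% = $3,330; $8,000 × 60% = $4,800. Combined base = $149,000 + $8,130 = $157,130.
Net percentage adjustment: +75% −30% −10% +15% = +50%. $157,130 × 1.5 = $235,695.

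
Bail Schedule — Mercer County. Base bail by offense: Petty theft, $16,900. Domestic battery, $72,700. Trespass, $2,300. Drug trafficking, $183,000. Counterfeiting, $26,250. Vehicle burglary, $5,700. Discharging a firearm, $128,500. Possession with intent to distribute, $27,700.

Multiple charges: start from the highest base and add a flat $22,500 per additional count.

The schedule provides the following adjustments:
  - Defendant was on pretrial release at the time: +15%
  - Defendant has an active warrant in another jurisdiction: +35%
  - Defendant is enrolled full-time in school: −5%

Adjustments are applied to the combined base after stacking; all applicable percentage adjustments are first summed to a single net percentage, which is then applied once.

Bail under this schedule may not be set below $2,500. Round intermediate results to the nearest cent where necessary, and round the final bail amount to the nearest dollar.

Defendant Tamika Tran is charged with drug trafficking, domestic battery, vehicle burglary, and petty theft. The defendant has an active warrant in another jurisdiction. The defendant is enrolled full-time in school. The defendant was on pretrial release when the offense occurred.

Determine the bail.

$363,225

Base amounts from the schedule: drug trafficking $183,000; domestic battery $72,700; vehicle burglary $5,700; petty theft $16,900.
Stacking rule: highest base plus $22,500 per additional charge. Highest is drug trafficking at $183,000; 3 additional charges → +$67,500. Combined base = $250,500.
Net percentage adjustment: +15% +35% −5% = +45%. $250,500 × 1.45 = $363,225.
$363,225 is at or above the $2,500 minimum.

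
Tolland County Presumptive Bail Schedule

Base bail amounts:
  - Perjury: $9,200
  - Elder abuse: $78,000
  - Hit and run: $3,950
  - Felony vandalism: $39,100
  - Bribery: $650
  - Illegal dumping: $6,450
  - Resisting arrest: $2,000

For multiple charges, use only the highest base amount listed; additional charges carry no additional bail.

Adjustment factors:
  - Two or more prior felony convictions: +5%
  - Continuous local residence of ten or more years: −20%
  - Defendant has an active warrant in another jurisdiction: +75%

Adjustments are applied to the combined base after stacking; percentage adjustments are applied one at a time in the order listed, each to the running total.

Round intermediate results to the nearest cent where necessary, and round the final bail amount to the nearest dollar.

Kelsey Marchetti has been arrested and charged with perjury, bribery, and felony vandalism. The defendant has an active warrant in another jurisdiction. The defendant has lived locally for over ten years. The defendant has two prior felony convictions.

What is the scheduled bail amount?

Base amounts from the schedule: perjury $9,200; bribery $650; felony vandalism $39,100.
Stacking rule: use the highest base only. Highest is felony vandalism at $39,100. Combined base = $39,100.
Two or more prior felony convictions (+5%): $39,100 × 1.05 = $41,055.
Continuous local residence of ten or more years (−20%): $41,055 × 0.8 = $32,844.
Defendant has an active warrant in another jurisdiction (+75%): $32,844 × 1.75 = $57,477.

$57,477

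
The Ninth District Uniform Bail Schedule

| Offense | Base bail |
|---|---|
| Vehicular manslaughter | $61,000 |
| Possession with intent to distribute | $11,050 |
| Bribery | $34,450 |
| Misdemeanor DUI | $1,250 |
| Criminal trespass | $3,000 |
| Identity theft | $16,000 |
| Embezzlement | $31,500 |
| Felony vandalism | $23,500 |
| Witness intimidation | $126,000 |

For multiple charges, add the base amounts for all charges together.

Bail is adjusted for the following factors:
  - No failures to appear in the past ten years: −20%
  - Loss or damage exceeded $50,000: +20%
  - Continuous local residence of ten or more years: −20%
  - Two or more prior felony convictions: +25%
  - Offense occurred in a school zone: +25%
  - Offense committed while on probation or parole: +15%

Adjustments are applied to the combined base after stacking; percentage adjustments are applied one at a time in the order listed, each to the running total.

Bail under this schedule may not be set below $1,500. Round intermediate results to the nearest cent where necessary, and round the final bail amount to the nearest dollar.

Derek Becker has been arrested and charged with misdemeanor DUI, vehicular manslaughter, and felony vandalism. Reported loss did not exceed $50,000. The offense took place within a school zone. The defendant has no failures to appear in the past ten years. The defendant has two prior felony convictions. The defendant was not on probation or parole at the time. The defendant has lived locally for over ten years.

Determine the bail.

Base amounts from the schedule: misdemeanor DUI $1,250; vehicular manslaughter $61,000; felony vandalism $23,500.
Stacking rule: sum of all bases. $1,250 + $61,000 + $23,500 = $85,750.
No failures to appear in the past ten years (−20%): $85,750 × 0.8 = $68,600.
Continuous local residence of ten or more years (−20%): $68,600 × 0.8 = $54,880.
Two or more prior felony convictions (+25%): $54,880 × 1.25 = $68,600.
Offense occurred in a school zone (+25%): $68,600 × 1.25 = $85,750.
$85,750 is at or above the $1,500 minimum.

$85,750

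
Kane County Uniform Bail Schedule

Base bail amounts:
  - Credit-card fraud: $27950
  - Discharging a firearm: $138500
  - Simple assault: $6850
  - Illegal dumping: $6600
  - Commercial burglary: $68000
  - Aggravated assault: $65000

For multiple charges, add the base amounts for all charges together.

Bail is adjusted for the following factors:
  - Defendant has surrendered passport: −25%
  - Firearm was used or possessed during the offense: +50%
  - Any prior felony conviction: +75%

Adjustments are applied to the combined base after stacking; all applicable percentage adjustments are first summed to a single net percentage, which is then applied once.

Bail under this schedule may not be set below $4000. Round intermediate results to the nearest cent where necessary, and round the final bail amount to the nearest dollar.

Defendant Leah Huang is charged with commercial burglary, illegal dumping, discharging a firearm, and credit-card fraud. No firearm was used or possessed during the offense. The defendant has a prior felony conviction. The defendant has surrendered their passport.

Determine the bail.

Base amounts from the schedule: commercial burglary $68000; illegal dumping $6600; discharging a firearm $138500; credit-card fraud $27950.
Stacking rule: sum of all bases. $68000 + $6600 + $138500 + $27950 = $241050.
Net percentage adjustment: −25% +75% = +50%. $241050 × 1.5 = $361575.
$361575 is at or above the $4000 minimum.

$361575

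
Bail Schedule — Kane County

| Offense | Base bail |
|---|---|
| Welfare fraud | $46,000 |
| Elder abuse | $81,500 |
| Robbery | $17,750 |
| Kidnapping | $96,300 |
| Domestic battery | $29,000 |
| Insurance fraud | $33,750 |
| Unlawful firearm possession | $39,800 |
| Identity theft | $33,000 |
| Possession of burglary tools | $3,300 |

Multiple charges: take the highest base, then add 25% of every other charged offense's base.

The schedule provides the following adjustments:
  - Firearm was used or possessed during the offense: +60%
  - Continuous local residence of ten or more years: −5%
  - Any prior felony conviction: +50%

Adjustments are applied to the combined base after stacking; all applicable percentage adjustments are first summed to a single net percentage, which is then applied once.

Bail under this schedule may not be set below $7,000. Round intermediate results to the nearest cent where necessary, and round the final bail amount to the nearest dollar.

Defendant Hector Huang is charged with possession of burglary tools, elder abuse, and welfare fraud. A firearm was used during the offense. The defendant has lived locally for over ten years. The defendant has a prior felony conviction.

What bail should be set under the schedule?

Base amounts from the schedule: possession of burglary tools $3,300; elder abuse $81,500; welfare fraud $46,000.
Stacking rule: highest base plus 25% of each additional charge. Highest is elder abuse at $81,500. Additional: $3,300 × 25% = $825; $46,000 × 25% = $11,500. Combined base = $81,500 + $12,325 = $93,825.
Net percentage adjustment: +60% −5% +50% = +105%. $93,825 × 2.05 = $192,341.25.
$192,341.25 is at or above the $7,000 minimum.
Rounded to the nearest dollar: $192,341.

$192,341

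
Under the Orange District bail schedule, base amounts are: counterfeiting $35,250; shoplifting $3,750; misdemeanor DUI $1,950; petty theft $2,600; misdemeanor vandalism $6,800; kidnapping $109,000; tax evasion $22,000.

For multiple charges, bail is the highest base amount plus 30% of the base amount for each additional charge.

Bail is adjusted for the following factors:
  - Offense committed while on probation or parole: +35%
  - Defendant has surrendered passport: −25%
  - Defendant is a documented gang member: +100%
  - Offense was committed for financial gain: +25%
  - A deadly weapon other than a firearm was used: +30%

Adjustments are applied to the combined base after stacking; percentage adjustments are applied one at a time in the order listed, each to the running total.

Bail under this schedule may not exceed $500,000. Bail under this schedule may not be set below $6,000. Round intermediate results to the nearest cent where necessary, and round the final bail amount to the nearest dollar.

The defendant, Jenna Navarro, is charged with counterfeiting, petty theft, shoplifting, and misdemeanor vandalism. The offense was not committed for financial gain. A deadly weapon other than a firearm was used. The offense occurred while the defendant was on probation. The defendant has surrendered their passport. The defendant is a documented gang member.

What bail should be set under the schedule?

$103,181

Base amounts from the schedule: counterfeiting $35,250; petty theft $2,600; shoplifting $3,750; misdemeanor vandalism $6,800.
Stacking rule: highest base plus 30% of each additional charge. Highest is counterfeiting at $35,250. Additional: $2,600 × 30% = $780; $3,750 × 30% = $1,125; $6,800 × 30% = $2,040. Combined base = $35,250 + $3,945 = $39,195.
Offense committed while on probation or parole (+35%): $39,195 × 1.35 = $52,913.25.
Defendant has surrendered passport (−25%): $52,913.25 × 0.75 = $39,684.94.
Defendant is a documented gang member (+100%): $39,684.94 × 2 = $79,369.88.
A deadly weapon other than a firearm was used (+30%): $79,369.88 × 1.3 = $103,180.84.
$103,180.84 is within the $500,000 maximum.
$103,180.84 is at or above the $6,000 minimum.
Rounded to the nearest dollar: $103,181.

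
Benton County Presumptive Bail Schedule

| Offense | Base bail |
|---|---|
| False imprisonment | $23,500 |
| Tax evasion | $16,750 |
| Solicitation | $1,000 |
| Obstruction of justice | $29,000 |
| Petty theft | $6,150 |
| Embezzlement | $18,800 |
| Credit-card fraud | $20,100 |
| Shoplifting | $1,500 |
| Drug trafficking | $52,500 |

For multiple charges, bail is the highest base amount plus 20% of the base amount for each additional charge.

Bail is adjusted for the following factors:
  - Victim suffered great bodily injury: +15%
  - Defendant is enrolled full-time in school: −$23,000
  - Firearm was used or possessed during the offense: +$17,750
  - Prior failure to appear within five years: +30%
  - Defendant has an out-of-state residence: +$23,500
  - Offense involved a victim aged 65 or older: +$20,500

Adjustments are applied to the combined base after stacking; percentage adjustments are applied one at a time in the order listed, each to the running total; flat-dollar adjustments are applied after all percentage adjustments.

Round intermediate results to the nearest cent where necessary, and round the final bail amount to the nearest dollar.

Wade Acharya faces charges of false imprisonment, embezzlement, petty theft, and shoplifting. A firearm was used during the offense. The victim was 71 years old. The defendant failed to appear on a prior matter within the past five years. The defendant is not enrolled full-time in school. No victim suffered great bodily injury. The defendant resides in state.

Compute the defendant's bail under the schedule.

$75,677

Base amounts from the schedule: false imprisonment $23,500; embezzlement $18,800; petty theft $6,150; shoplifting $1,500.
Stacking rule: highest base plus 20% of each additional charge. Highest is false imprisonment at $23,500. Additional: $18,800 × 20% = $3,760; $6,150 × 20% = $1,230; $1,500 × 20% = $300. Combined base = $23,500 + $5,290 = $28,790.
Prior failure to appear within five years (+30%): $28,790 × 1.3 = $37,427.
Firearm was used or possessed during the offense (+$17,750 flat): $37,427 + $17,750 = $55,177.
Offense involved a victim aged 65 or older (+$20,500 flat): $55,177 + $20,500 = $75,677.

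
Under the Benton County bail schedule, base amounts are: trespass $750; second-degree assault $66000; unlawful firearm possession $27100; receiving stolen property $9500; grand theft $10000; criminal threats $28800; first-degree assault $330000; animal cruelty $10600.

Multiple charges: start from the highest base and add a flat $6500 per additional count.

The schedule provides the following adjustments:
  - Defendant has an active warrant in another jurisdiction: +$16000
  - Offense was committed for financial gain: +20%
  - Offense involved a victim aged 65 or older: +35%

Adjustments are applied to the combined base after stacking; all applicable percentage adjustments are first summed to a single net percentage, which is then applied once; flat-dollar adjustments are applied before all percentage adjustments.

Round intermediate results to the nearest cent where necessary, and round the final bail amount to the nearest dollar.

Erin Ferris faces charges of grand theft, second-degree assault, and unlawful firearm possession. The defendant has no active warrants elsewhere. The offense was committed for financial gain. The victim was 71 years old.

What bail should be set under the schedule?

Base amounts from the schedule: grand theft $10000; second-degree assault $66000; unlawful firearm possession $27100.
Stacking rule: highest base plus $6500 per additional charge. Highest is second-degree assault at $66000; 2 additional charges → +$13000. Combined base = $79000.
Net percentage adjustment: +20% +35% = +55%. $79000 × 1.55 = $122450.

$122450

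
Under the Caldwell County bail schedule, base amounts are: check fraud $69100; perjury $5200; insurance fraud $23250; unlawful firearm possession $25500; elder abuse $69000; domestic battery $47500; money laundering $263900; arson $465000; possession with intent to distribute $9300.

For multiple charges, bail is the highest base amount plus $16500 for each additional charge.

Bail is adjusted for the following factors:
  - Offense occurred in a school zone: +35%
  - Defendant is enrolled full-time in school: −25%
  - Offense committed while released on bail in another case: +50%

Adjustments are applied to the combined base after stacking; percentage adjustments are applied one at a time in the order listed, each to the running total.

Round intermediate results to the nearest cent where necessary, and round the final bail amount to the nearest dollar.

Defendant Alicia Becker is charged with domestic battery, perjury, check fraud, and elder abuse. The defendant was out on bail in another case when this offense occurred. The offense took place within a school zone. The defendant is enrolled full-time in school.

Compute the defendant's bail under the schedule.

$180124

Base amounts from the schedule: domestic battery $47500; perjury $5200; check fraud $69100; elder abuse $69000.
Stacking rule: highest base plus $16500 per additional charge. Highest is check fraud at $69100; 3 additional charges → +$49500. Combined base = $118600.
Offense occurred in a school zone (+35%): $118600 × 1.35 = $160110.
Defendant is enrolled full-time in school (−25%): $160110 × 0.75 = $120082.50.
Offense committed while released on bail in another case (+50%): $120082.50 × 1.5 = $180123.75.
Rounded to the nearest dollar: $180124.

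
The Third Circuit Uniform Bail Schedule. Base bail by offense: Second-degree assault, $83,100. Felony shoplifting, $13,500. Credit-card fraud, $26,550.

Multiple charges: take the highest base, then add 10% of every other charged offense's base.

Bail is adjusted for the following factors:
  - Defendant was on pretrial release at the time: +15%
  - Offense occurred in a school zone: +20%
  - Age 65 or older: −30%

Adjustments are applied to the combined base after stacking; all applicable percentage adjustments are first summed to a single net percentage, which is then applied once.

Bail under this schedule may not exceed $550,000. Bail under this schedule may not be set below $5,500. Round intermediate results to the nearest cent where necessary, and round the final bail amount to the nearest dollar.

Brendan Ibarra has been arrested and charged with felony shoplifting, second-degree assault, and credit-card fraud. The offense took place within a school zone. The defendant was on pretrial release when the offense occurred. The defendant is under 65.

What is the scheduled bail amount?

Base amounts from the schedule: felony shoplifting $13,500; second-degree assault $83,100; credit-card fraud $26,550.
Stacking rule: highest base plus 10% of each additional charge. Highest is second-degree assault at $83,100. Additional: $13,500 × 10% = $1,350; $26,550 × 10% = $2,655. Combined base = $83,100 + $4,005 = $87,105.
Net percentage adjustment: +15% +20% = +35%. $87,105 × 1.35 = $117,591.75.
$117,591.75 is within the $550,000 maximum.
$117,591.75 is at or above the $5,500 minimum.
Rounded to the nearest dollar: $117,592.

$117,592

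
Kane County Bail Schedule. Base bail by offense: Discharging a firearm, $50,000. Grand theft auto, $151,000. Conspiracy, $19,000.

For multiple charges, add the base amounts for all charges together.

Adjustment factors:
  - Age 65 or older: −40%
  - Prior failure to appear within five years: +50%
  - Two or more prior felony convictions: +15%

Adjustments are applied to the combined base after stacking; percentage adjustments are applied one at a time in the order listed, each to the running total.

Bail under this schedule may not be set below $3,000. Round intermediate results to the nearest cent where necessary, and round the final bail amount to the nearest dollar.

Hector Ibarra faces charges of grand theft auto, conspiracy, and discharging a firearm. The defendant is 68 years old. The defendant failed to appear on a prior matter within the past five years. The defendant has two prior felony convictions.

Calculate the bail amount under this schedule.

Base amounts from the schedule: grand theft auto $151,000; conspiracy $19,000; discharging a firearm $50,000.
Stacking rule: sum of all bases. $151,000 + $19,000 + $50,000 = $220,000.
Age 65 or older (−40%): $220,000 × 0.6 = $132,000.
Prior failure to appear within five years (+50%): $132,000 × 1.5 = $198,000.
Two or more prior felony convictions (+15%): $198,000 × 1.15 = $227,700.
$227,700 is at or above the $3,000 minimum.

$227,700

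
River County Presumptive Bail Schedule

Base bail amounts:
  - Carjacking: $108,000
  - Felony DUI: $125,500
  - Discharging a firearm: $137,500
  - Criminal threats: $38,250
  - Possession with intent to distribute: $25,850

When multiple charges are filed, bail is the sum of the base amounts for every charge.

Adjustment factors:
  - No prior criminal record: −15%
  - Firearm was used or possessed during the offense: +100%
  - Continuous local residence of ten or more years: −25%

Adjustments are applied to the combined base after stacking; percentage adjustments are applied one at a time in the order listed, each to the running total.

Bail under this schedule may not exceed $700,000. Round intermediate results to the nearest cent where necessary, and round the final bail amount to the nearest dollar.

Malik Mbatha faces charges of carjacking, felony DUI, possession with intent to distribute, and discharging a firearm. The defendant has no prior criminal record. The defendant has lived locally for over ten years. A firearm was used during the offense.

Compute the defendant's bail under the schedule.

$505,984

Base amounts from the schedule: carjacking $108,000; felony DUI $125,500; possession with intent to distribute $25,850; discharging a firearm $137,500.
Stacking rule: sum of all bases. $108,000 + $125,500 + $25,850 + $137,500 = $396,850.
No prior criminal record (−15%): $396,850 × 0.85 = $337,322.50.
Firearm was used or possessed during the offense (+100%): $337,322.50 × 2 = $674,645.
Continuous local residence of ten or more years (−25%): $674,645 × 0.75 = $505,983.75.
$505,983.75 is within the $700,000 maximum.
Rounded to the nearest dollar: $505,984.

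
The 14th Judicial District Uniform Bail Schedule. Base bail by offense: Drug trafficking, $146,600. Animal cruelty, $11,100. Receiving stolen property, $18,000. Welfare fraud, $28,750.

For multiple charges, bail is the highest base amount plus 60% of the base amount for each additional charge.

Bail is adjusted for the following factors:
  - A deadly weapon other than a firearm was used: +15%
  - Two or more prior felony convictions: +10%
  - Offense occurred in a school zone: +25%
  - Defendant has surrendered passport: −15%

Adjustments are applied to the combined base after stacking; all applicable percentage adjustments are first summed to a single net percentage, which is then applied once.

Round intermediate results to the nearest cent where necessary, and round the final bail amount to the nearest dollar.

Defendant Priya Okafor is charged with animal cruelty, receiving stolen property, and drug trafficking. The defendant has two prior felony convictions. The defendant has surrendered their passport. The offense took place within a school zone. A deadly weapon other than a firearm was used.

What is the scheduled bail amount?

$221,481

Base amounts from the schedule: animal cruelty $11,100; receiving stolen property $18,000; drug trafficking $146,600.
Stacking rule: highest base plus 60% of each additional charge. Highest is drug trafficking at $146,600. Additional: $11,100 × 60% = $6,660; $18,000 × 60% = $10,800. Combined base = $146,600 + $17,460 = $164,060.
Net percentage adjustment: +15% +10% +25% −15% = +35%. $164,060 × 1.35 = $221,481.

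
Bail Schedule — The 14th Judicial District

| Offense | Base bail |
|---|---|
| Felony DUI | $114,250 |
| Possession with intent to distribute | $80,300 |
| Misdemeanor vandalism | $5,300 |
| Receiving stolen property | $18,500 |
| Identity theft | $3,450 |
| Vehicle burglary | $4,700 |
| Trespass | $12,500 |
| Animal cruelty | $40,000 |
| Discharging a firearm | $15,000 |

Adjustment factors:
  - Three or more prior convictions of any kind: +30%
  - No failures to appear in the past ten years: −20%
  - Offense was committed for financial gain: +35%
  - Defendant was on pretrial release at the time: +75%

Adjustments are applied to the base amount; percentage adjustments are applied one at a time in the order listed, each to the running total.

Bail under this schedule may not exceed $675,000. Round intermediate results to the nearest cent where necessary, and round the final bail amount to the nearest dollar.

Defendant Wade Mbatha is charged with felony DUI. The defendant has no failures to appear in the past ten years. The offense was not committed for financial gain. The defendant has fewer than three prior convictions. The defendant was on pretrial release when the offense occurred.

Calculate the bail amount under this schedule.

$159,950

Base amounts from the schedule: felony DUI $114,250.
Single charge. Combined base = $114,250.
No failures to appear in the past ten years (−20%): $114,250 × 0.8 = $91,400.
Defendant was on pretrial release at the time (+75%): $91,400 × 1.75 = $159,950.
$159,950 is within the $675,000 maximum.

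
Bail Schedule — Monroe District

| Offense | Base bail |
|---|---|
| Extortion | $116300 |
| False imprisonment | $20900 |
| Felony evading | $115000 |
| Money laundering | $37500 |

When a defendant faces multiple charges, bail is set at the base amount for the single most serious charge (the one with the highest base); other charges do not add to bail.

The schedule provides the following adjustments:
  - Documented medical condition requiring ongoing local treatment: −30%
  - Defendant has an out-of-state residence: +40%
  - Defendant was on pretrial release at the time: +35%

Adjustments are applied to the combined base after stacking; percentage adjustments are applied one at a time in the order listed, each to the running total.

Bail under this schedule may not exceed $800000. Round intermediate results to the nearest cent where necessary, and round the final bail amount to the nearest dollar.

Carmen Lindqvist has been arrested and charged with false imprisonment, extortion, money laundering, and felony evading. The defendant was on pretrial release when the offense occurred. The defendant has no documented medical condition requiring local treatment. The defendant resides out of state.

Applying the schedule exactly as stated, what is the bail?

Base amounts from the schedule: false imprisonment $20900; extortion $116300; money laundering $37500; felony evading $115000.
Stacking rule: use the highest base only. Highest is extortion at $116300. Combined base = $116300.
Defendant has an out-of-state residence (+40%): $116300 × 1.4 = $162820.
Defendant was on pretrial release at the time (+35%): $162820 × 1.35 = $219807.
$219807 is within the $800000 maximum.

$219807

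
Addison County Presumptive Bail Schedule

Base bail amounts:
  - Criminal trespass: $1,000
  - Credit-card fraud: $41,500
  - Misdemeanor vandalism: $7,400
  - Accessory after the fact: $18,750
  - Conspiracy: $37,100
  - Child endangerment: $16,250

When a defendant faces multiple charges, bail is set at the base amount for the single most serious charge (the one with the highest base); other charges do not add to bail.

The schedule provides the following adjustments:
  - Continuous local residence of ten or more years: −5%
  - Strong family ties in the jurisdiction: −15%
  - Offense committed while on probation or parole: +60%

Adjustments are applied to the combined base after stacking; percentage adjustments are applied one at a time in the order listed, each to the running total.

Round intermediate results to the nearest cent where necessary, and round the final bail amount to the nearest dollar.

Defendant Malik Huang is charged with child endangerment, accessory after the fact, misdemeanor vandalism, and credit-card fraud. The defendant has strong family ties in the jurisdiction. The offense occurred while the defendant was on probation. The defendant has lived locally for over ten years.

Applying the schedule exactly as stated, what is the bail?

Base amounts from the schedule: child endangerment $16,250; accessory after the fact $18,750; misdemeanor vandalism $7,400; credit-card fraud $41,500.
Stacking rule: use the highest base only. Highest is credit-card fraud at $41,500. Combined base = $41,500.
Continuous local residence of ten or more years (−5%): $41,500 × 0.95 = $39,425.
Strong family ties in the jurisdiction (−15%): $39,425 × 0.85 = $33,511.25.
Offense committed while on probation or parole (+60%): $33,511.25 × 1.6 = $53,618.

$53,618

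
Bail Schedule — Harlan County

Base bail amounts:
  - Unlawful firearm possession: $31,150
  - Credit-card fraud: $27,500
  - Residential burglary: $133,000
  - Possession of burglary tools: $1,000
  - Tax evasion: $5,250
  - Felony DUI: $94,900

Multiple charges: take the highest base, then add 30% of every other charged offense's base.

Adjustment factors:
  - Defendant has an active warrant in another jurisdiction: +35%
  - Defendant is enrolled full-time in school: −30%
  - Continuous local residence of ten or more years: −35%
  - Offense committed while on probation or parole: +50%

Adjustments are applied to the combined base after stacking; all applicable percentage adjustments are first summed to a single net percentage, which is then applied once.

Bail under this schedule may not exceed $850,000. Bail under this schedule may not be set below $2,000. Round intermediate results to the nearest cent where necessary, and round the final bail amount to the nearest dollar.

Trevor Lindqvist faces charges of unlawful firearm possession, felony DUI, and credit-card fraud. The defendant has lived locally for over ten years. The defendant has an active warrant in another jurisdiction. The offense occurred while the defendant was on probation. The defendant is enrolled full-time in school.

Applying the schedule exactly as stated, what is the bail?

$134,994

Base amounts from the schedule: unlawful firearm possession $31,150; felony DUI $94,900; credit-card fraud $27,500.
Stacking rule: highest base plus 30% of each additional charge. Highest is felony DUI at $94,900. Additional: $31,150 × 30% = $9,345; $27,500 × 30% = $8,250. Combined base = $94,900 + $17,595 = $112,495.
Net percentage adjustment: +35% −30% −35% +50% = +20%. $112,495 × 1.2 = $134,994.
$134,994 is within the $850,000 maximum.
$134,994 is at or above the $2,000 minimum.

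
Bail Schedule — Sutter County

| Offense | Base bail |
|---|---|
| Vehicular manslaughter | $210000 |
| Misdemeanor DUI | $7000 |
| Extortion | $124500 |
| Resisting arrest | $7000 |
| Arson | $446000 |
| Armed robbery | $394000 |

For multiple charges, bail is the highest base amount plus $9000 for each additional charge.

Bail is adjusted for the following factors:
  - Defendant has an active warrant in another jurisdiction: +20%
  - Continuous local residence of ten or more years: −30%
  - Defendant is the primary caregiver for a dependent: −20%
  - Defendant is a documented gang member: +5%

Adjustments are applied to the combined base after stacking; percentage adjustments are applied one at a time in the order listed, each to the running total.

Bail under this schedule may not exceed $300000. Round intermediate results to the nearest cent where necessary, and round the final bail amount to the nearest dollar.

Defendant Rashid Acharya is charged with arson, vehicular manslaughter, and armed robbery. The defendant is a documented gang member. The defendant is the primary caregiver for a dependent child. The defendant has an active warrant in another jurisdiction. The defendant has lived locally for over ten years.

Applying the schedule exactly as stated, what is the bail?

Base amounts from the schedule: arson $446000; vehicular manslaughter $210000; armed robbery $394000.
Stacking rule: highest base plus $9000 per additional charge. Highest is arson at $446000; 2 additional charges → +$18000. Combined base = $464000.
Defendant has an active warrant in another jurisdiction (+20%): $464000 × 1.2 = $556800.
Continuous local residence of ten or more years (−30%): $556800 × 0.7 = $389760.
Defendant is the primary caregiver for a dependent (−20%): $389760 × 0.8 = $311808.
Defendant is a documented gang member (+5%): $311808 × 1.05 = $327398.40.
Result $327398.40 exceeds the maximum of $300000; bail is capped at $300000.

$300000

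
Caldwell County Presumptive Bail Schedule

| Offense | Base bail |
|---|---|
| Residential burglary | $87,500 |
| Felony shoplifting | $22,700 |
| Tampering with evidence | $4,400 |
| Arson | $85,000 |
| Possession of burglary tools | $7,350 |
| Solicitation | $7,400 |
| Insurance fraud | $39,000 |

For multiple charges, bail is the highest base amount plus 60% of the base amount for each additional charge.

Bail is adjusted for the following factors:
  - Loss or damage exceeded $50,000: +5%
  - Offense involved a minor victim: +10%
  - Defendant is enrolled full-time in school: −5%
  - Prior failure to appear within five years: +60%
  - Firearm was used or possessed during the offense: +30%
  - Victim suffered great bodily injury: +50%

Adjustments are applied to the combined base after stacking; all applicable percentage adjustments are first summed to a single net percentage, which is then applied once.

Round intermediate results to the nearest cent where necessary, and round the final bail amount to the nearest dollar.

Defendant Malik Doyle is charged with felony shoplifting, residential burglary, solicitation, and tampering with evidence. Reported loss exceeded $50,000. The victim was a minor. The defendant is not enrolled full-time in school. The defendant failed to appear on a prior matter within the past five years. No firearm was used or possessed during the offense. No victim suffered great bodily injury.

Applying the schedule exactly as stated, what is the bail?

$189,350

Base amounts from the schedule: felony shoplifting $22,700; residential burglary $87,500; solicitation $7,400; tampering with evidence $4,400.
Stacking rule: highest base plus 60% of each additional charge. Highest is residential burglary at $87,500. Additional: $22,700 × 60% = $13,620; $7,400 × 60% = $4,440; $4,400 × 60% = $2,640. Combined base = $87,500 + $20,700 = $108,200.
Net percentage adjustment: +5% +10% +60% = +75%. $108,200 × 1.75 = $189,350.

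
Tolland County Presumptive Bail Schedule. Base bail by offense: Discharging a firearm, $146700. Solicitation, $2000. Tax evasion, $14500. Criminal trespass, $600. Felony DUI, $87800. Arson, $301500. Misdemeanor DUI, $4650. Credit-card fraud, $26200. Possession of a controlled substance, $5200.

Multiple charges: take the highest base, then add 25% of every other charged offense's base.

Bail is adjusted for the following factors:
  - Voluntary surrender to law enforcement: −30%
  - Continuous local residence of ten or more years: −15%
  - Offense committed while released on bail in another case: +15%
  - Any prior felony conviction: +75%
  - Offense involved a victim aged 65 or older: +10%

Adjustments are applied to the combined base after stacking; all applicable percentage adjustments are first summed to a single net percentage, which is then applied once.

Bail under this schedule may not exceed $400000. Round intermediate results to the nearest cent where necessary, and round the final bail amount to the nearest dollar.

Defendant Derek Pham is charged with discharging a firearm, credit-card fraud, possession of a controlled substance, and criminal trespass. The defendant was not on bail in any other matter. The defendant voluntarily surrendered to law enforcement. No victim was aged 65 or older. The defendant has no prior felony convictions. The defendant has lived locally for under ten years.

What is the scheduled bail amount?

$108290

Base amounts from the schedule: discharging a firearm $146700; credit-card fraud $26200; possession of a controlled substance $5200; criminal trespass $600.
Stacking rule: highest base plus 25% of each additional charge. Highest is discharging a firearm at $146700. Additional: $26200 × 25% = $6550; $5200 × 25% = $1300; $600 × 25% = $150. Combined base = $146700 + $8000 = $154700.
Voluntary surrender to law enforcement (−30%): $154700 × 0.7 = $108290.
$108290 is within the $400000 maximum.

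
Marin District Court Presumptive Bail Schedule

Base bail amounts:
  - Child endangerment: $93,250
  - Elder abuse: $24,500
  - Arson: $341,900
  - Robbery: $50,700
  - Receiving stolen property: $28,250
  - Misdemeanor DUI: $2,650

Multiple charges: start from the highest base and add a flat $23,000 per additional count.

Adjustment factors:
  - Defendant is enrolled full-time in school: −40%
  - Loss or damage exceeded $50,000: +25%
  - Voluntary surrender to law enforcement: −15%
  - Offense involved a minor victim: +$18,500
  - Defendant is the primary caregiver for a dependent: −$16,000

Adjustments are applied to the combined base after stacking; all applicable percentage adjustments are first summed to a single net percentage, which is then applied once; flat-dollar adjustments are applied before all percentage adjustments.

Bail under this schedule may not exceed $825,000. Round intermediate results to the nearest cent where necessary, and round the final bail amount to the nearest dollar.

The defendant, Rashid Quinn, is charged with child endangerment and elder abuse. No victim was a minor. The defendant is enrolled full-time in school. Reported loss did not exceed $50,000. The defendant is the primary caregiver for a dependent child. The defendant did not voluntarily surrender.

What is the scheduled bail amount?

$60,150

Base amounts from the schedule: child endangerment $93,250; elder abuse $24,500.
Stacking rule: highest base plus $23,000 per additional charge. Highest is child endangerment at $93,250; 1 additional charge → +$23,000. Combined base = $116,250.
Defendant is the primary caregiver for a dependent (−$16,000 flat): $116,250 − $16,000 = $100,250.
Defendant is enrolled full-time in school (−40%): $100,250 × 0.6 = $60,150.
$60,150 is within the $825,000 maximum.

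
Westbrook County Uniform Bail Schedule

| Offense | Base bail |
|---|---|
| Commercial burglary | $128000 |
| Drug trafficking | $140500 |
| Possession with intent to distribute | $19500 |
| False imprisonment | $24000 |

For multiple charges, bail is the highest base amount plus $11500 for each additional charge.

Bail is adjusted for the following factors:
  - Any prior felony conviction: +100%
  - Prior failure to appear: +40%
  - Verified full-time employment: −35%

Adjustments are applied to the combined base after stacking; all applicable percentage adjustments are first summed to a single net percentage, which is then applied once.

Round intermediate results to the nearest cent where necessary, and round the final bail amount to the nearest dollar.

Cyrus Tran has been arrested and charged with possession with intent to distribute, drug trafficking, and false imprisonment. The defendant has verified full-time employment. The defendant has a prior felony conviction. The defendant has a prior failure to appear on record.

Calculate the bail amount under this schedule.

Base amounts from the schedule: possession with intent to distribute $19500; drug trafficking $140500; false imprisonment $24000.
Stacking rule: highest base plus $11500 per additional charge. Highest is drug trafficking at $140500; 2 additional charges → +$23000. Combined base = $163500.
Net percentage adjustment: +100% +40% −35% = +105%. $163500 × 2.05 = $335175.

$335175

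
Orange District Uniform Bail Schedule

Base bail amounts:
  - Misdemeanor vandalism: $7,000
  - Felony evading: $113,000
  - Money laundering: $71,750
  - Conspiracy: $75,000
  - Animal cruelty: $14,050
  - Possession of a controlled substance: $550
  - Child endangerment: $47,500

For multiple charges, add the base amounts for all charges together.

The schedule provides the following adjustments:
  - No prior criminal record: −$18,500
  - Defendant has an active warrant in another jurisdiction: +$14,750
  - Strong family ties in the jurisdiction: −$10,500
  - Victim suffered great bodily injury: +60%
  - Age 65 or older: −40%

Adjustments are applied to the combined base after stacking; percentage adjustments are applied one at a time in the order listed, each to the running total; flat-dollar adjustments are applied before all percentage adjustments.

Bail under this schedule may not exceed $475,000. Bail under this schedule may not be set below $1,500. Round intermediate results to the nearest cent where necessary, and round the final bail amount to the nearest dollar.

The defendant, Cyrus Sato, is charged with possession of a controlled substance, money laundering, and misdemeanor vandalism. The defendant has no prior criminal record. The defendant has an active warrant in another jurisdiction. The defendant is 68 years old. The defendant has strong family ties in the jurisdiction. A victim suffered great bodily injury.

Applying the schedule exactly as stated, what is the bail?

$62,448

Base amounts from the schedule: possession of a controlled substance $550; money laundering $71,750; misdemeanor vandalism $7,000.
Stacking rule: sum of all bases. $550 + $71,750 + $7,000 = $79,300.
No prior criminal record (−$18,500 flat): $79,300 − $18,500 = $60,800.
Defendant has an active warrant in another jurisdiction (+$14,750 flat): $60,800 + $14,750 = $75,550.
Strong family ties in the jurisdiction (−$10,500 flat): $75,550 − $10,500 = $65,050.
Victim suffered great bodily injury (+60%): $65,050 × 1.6 = $104,080.
Age 65 or older (−40%): $104,080 × 0.6 = $62,448.
$62,448 is within the $475,000 maximum.
$62,448 is at or above the $1,500 minimum.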